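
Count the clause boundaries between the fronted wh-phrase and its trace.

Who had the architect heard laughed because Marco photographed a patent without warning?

"who" is extracted from the subject of "laughed".
Boundaries crossed, outermost first: [Ø] — 1 in total.

1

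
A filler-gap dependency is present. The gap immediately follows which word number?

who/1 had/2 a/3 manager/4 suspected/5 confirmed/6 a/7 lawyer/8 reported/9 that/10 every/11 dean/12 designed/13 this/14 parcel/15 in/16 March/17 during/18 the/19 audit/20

The displaced element is "who" (word 1).
It is linked across 1 clause boundary (Ø).
It functions as the subject of "confirmed", so the gap sits immediately after word 5 ("suspected").
Base order: A manager had suspected who confirmed a lawyer reported that every dean designed this parcel in March during the audit.

5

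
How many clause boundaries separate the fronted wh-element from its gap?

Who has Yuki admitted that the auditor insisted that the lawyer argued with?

2

"who" is extracted from the PP object of "argued".
Boundaries crossed, outermost first: [that], [that] — 2 in total.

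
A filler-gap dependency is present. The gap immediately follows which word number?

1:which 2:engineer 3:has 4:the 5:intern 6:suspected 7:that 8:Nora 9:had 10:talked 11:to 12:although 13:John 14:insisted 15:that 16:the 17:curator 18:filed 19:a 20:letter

The displaced element is "which engineer" (word 2).
It is linked across 1 clause boundary (that).
It functions as the object of the preposition "to" of "talked", so the gap sits immediately after word 11 ("to").
Base order: The intern has suspected that Nora had talked to which engineer although John insisted that the curator filed a letter.

11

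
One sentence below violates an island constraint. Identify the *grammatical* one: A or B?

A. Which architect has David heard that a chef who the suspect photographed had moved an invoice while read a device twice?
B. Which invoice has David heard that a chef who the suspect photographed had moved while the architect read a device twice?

In A, the wh-phrase is extracted from inside an adjunct island (introduced by "while"), which blocks movement.
In B, the extraction path crosses only that-complement boundaries, which are transparent.
So B is grammatical.

B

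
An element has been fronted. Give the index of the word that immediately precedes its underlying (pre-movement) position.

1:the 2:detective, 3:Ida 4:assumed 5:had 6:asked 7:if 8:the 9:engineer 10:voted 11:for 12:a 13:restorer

The displaced element is "the detective" (word 2).
It is linked across 1 clause boundary (Ø).
It functions as the subject of "asked", so the gap sits immediately after word 4 ("assumed").
Base order: Ida assumed that the detective had asked if the engineer voted for a restorer.

4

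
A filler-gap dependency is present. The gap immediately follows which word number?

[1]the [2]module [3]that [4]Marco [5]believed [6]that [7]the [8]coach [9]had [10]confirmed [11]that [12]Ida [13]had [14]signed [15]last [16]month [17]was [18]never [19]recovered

14

The displaced element is "the module" (word 2).
It is linked across 2 clause boundaries (that → that).
It functions as the direct object of "signed", so the gap sits immediately after word 14 ("signed").
Base order: Marco believed that the coach had confirmed that Ida had signed the module last month.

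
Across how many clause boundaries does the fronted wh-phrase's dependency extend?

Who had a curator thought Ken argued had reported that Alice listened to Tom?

2

"who" is extracted from the subject of "reported".
Boundaries crossed, outermost first: [Ø], [Ø] — 2 in total.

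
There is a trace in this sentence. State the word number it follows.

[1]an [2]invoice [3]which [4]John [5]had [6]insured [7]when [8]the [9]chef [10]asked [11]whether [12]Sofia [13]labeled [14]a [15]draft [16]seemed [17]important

6

The displaced element is "an invoice" (word 2).
It functions as the direct object of "insured", so the gap sits immediately after word 6 ("insured").
Base order: John had insured an invoice when the chef asked whether Sofia labeled a draft.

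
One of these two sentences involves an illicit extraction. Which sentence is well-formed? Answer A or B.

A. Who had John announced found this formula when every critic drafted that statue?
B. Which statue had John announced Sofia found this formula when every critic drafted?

In B, the wh-phrase is extracted from inside an adjunct island (introduced by "when"), which blocks movement.
In A, the extraction path crosses only that-complement boundaries, which are transparent.
So A is grammatical.

A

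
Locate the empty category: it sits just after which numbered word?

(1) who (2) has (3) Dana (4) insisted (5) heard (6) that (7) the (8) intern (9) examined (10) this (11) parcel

The displaced element is "who" (word 1).
It is linked across 1 clause boundary (Ø).
It functions as the subject of "heard", so the gap sits immediately after word 4 ("insisted").
Base order: Dana has insisted that who heard that the intern examined this parcel.

4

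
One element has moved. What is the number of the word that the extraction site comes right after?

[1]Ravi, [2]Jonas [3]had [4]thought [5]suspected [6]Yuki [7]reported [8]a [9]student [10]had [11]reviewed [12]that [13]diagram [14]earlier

4

The displaced element is "Ravi" (word 1).
It is linked across 1 clause boundary (Ø).
It functions as the subject of "suspected", so the gap sits immediately after word 4 ("thought").
Base order: Jonas had thought that Ravi suspected Yuki reported a student had reviewed that diagram earlier.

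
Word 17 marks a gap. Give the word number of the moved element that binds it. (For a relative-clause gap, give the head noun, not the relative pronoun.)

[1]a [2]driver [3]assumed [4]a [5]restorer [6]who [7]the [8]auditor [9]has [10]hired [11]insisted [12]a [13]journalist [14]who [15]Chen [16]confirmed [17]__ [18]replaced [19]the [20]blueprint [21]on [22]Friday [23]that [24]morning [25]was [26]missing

13

The gap at 17 is the subject of "replaced", inside a relative clause.
The relative pronoun is "who" (word 14); it is bound by the head noun immediately before it.
Its filler is the head noun "journalist", at word 13.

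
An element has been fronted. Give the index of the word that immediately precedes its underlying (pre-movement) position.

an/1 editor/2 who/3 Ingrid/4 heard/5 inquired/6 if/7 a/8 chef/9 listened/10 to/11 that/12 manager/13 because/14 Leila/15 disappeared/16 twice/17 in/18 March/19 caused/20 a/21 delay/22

The displaced element is "an editor" (word 2).
It is linked across 1 clause boundary (Ø).
It functions as the subject of "inquired", so the gap sits immediately after word 5 ("heard").
Base order: Ingrid heard that an editor inquired if a chef listened to that manager because Leila disappeared twice in March.

5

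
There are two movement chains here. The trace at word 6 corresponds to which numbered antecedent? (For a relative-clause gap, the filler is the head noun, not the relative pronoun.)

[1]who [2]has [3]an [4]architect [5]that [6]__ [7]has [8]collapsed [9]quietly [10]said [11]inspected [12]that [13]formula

The marked gap is inside the relative clause, the subject of "collapsed".
Its filler is the head noun "architect" (via "that"), at word 4.
(The other dependency links word 1 to a gap after word 10.)

4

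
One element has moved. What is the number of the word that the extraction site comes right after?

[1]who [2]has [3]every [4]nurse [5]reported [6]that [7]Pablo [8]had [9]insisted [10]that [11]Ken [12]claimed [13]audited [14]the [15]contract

12

The displaced element is "who" (word 1).
It is linked across 3 clause boundaries (that → that → Ø).
It functions as the subject of "audited", so the gap sits immediately after word 12 ("claimed").
Base order: Every nurse has reported that Pablo had insisted that Ken claimed that who audited the contract.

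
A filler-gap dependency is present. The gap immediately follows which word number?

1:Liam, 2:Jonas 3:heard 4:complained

The displaced element is "Liam" (word 1).
It is linked across 1 clause boundary (Ø).
It functions as the subject of "complained", so the gap sits immediately after word 3 ("heard").
Base order: Jonas heard that Liam complained.

3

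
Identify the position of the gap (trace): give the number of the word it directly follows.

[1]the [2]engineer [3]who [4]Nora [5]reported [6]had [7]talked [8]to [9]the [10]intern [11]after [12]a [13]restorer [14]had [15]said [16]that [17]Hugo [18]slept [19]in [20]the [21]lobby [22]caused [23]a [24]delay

The displaced element is "the engineer" (word 2).
It is linked across 1 clause boundary (Ø).
It functions as the subject of "talked", so the gap sits immediately after word 5 ("reported").
Base order: Nora reported that the engineer had talked to the intern after a restorer had said that Hugo slept in the lobby.

5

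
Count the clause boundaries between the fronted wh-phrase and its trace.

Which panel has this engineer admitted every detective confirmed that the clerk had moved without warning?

"which panel" is extracted from the object of "moved".
Boundaries crossed, outermost first: [Ø], [that] — 2 in total.

2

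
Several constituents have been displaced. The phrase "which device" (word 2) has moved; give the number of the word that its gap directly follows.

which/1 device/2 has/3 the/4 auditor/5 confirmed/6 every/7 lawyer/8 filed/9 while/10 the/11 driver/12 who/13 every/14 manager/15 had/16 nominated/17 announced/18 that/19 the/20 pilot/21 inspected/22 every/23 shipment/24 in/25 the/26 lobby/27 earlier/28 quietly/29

9

The displaced element is "which device" (word 2).
It is linked across 1 clause boundary (Ø).
It functions as the direct object of "filed", so the gap sits immediately after word 9 ("filed").
Base order: The auditor has confirmed every lawyer filed which device while the driver who every manager had nominated announced that the pilot inspected every shipment in the lobby earlier quietly.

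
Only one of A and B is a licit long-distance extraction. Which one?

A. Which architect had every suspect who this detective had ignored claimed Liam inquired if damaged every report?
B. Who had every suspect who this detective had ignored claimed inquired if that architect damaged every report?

In A, the wh-phrase is extracted from inside a wh-island (introduced by "if"), which blocks movement.
In B, the extraction path crosses only that-complement boundaries, which are transparent.
So B is grammatical.

B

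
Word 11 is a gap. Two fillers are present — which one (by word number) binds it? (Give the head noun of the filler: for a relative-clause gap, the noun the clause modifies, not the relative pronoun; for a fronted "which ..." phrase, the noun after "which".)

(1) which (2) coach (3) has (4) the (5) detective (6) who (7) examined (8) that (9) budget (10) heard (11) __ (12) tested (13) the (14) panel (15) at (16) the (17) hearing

2

The marked gap is the subject of "tested".
Its filler is the fronted wh-phrase "which coach", at word 2.
(The other dependency links word 5 to a gap after word 6.)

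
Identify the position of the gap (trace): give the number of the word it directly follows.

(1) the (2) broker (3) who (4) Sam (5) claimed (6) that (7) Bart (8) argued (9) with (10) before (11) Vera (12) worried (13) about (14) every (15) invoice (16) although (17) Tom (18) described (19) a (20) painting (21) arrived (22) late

9

The displaced element is "the broker" (word 2).
It is linked across 1 clause boundary (that).
It functions as the object of the preposition "with" of "argued", so the gap sits immediately after word 9 ("with").
Base order: Sam claimed that Bart argued with the broker before Vera worried about every invoice although Tom described a painting.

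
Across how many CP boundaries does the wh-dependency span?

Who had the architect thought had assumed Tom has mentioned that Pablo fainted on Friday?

"who" is extracted from the subject of "assumed".
Boundaries crossed, outermost first: [Ø] — 1 in total.

1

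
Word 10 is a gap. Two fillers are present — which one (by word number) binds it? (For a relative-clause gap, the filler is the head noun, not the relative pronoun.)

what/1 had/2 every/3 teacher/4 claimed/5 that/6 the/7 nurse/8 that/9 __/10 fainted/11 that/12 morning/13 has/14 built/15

8

The marked gap is inside the relative clause, the subject of "fainted".
Its filler is the head noun "nurse" (via "that"), at word 8.
(The other dependency links word 1 to a gap after word 15.)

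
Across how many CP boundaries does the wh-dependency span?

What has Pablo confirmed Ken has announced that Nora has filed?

2

"what" is extracted from the object of "filed".
Boundaries crossed, outermost first: [Ø], [that] — 2 in total.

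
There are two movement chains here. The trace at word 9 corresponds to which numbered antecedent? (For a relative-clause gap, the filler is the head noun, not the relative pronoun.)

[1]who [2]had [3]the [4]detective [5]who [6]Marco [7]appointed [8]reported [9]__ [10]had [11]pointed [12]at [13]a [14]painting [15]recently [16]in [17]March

The marked gap is the subject of "pointed".
Its filler is the fronted wh-phrase "who", at word 1.
(The other dependency links word 4 to a gap after word 7.)

1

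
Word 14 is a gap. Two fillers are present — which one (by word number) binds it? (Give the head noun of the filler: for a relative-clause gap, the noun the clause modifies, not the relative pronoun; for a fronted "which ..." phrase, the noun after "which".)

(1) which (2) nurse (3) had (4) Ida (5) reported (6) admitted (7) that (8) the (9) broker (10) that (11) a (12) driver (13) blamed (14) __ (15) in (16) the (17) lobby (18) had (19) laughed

9

The marked gap is inside the relative clause, the direct object of "blamed".
Its filler is the head noun "broker" (via "that"), at word 9.
(The other dependency links word 2 to a gap after word 5.)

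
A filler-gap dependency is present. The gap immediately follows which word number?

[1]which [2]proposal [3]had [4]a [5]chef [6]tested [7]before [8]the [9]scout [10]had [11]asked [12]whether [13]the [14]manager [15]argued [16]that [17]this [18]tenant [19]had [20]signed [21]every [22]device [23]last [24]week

The displaced element is "which proposal" (word 2).
It functions as the direct object of "tested", so the gap sits immediately after word 6 ("tested").
Base order: A chef had tested which proposal before the scout had asked whether the manager argued that this tenant had signed every device last week.

6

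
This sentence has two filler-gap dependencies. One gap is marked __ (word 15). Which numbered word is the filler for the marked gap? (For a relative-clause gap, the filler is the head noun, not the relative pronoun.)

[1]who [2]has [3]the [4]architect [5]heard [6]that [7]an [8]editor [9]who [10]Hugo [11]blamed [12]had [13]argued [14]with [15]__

1

The marked gap is the object of the preposition "with" of "argued".
Its filler is the fronted wh-phrase "who", at word 1.
(The other dependency links word 8 to a gap after word 11.)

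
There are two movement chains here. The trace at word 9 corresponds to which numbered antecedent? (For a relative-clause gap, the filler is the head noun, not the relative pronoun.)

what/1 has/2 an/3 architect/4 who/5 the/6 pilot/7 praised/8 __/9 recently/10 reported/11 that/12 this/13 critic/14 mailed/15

4

The marked gap is inside the relative clause, the direct object of "praised".
Its filler is the head noun "architect" (via "who"), at word 4.
(The other dependency links word 1 to a gap after word 15.)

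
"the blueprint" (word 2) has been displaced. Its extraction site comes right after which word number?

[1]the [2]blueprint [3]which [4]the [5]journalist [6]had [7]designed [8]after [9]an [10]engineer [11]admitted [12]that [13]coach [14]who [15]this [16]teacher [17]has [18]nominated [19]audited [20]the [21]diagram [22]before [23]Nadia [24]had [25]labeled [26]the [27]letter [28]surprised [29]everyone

The displaced element is "the blueprint" (word 2).
It functions as the direct object of "designed", so the gap sits immediately after word 7 ("designed").
Base order: The journalist had designed the blueprint after an engineer admitted that coach who this teacher has nominated audited the diagram before Nadia had labeled the letter.

7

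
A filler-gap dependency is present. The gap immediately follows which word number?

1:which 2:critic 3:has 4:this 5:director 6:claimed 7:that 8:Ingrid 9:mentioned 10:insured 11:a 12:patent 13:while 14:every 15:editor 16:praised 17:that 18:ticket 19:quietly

The displaced element is "which critic" (word 2).
It is linked across 2 clause boundaries (that → Ø).
It functions as the subject of "insured", so the gap sits immediately after word 9 ("mentioned").
Base order: This director has claimed that Ingrid mentioned that which critic insured a patent while every editor praised that ticket quietly.

9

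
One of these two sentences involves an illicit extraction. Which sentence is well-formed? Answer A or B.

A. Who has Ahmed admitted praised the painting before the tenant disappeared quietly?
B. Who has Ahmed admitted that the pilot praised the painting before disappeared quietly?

A

In B, the wh-phrase is extracted from inside an adjunct island (introduced by "before"), which blocks movement.
In A, the extraction path crosses only that-complement boundaries, which are transparent.
So A is grammatical.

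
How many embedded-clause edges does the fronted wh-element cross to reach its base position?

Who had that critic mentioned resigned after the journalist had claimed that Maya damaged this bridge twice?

"who" is extracted from the subject of "resigned".
Boundaries crossed, outermost first: [Ø] — 1 in total.

1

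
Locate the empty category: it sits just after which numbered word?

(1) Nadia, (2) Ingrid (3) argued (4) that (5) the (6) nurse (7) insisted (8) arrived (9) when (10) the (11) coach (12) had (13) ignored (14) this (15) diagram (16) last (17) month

The displaced element is "Nadia" (word 1).
It is linked across 2 clause boundaries (that → Ø).
It functions as the subject of "arrived", so the gap sits immediately after word 7 ("insisted").
Base order: Ingrid argued that the nurse insisted that Nadia arrived when the coach had ignored this diagram last month.

7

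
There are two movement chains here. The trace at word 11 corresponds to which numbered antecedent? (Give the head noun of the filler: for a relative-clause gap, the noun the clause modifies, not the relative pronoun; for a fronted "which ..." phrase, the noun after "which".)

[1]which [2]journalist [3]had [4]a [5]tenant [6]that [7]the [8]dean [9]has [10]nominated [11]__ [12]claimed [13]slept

The marked gap is inside the relative clause, the direct object of "nominated".
Its filler is the head noun "tenant" (via "that"), at word 5.
(The other dependency links word 2 to a gap after word 12.)

5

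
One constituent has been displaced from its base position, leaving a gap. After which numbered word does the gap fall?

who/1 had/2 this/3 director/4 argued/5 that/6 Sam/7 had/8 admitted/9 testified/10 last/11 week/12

9

The displaced element is "who" (word 1).
It is linked across 2 clause boundaries (that → Ø).
It functions as the subject of "testified", so the gap sits immediately after word 9 ("admitted").
Base order: This director had argued that Sam had admitted who testified last week.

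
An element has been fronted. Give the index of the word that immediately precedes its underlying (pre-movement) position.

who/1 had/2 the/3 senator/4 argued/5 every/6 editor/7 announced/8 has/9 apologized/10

The displaced element is "who" (word 1).
It is linked across 2 clause boundaries (Ø → Ø).
It functions as the subject of "apologized", so the gap sits immediately after word 8 ("announced").
Base order: The senator had argued every editor announced that who has apologized.

8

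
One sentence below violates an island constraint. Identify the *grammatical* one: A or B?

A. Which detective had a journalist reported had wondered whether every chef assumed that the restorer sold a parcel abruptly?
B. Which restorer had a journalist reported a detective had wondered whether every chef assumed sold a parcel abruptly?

A

In B, the wh-phrase is extracted from inside a wh-island (introduced by "whether"), which blocks movement.
In A, the extraction path crosses only that-complement boundaries, which are transparent.
So A is grammatical.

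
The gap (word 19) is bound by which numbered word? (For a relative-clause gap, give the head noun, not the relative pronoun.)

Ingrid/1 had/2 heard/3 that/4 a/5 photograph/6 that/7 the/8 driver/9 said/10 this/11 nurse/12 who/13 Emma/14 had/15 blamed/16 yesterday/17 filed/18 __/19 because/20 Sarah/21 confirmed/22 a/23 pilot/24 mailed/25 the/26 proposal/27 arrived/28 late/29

The gap at 19 is the object of "filed", inside a relative clause.
The relative pronoun is "that" (word 7); it is bound by the head noun immediately before it.
Its filler is the head noun "photograph", at word 6.

6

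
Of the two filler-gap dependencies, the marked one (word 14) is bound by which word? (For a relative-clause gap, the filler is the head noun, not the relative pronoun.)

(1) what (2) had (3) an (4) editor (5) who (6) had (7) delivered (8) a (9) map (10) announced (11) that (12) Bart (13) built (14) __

1

The marked gap is the direct object of "built".
Its filler is the fronted wh-phrase "what", at word 1.
(The other dependency links word 4 to a gap after word 5.)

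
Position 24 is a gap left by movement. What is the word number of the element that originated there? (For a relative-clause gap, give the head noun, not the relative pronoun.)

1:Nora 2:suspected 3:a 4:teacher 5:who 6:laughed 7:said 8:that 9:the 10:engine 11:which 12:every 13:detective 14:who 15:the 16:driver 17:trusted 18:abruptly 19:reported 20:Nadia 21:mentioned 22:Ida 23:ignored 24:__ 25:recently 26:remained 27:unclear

10

The gap at 24 is the object of "ignored", inside a relative clause.
The relative pronoun is "which" (word 11); it is bound by the head noun immediately before it.
Its filler is the head noun "engine", at word 10.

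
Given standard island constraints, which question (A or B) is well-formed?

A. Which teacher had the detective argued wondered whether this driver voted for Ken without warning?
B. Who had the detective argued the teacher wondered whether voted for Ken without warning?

In B, the wh-phrase is extracted from inside a wh-island (introduced by "whether"), which blocks movement.
In A, the extraction path crosses only that-complement boundaries, which are transparent.
So A is grammatical.

A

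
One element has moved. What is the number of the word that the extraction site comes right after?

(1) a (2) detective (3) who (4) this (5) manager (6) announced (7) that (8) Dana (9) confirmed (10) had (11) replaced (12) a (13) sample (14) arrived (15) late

9

The displaced element is "a detective" (word 2).
It is linked across 2 clause boundaries (that → Ø).
It functions as the subject of "replaced", so the gap sits immediately after word 9 ("confirmed").
Base order: This manager announced that Dana confirmed that a detective had replaced a sample.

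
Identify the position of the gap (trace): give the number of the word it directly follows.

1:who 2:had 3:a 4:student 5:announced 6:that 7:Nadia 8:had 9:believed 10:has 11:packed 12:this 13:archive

The displaced element is "who" (word 1).
It is linked across 2 clause boundaries (that → Ø).
It functions as the subject of "packed", so the gap sits immediately after word 9 ("believed").
Base order: A student had announced that Nadia had believed that who has packed this archive.

9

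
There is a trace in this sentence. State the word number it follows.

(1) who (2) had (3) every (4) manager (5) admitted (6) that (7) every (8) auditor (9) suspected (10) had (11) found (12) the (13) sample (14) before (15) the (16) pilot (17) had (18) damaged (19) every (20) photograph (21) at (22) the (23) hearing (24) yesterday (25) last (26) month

The displaced element is "who" (word 1).
It is linked across 2 clause boundaries (that → Ø).
It functions as the subject of "found", so the gap sits immediately after word 9 ("suspected").
Base order: Every manager had admitted that every auditor suspected who had found the sample before the pilot had damaged every photograph at the hearing yesterday last month.

9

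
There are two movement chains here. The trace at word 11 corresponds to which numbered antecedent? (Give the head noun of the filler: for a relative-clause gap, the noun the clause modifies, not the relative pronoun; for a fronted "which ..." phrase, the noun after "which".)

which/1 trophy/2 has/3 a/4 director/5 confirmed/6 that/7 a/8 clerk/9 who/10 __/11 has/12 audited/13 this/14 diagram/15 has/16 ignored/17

9

The marked gap is inside the relative clause, the subject of "audited".
Its filler is the head noun "clerk" (via "who"), at word 9.
(The other dependency links word 2 to a gap after word 17.)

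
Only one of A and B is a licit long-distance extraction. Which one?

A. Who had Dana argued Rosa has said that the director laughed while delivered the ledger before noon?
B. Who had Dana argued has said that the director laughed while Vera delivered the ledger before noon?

In A, the wh-phrase is extracted from inside an adjunct island (introduced by "while"), which blocks movement.
In B, the extraction path crosses only that-complement boundaries, which are transparent.
So B is grammatical.

B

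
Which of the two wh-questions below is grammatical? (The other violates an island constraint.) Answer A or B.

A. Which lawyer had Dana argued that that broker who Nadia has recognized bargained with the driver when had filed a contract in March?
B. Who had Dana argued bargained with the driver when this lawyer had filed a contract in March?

B

In A, the wh-phrase is extracted from inside an adjunct island (introduced by "when"), which blocks movement.
In B, the extraction path crosses only that-complement boundaries, which are transparent.
So B is grammatical.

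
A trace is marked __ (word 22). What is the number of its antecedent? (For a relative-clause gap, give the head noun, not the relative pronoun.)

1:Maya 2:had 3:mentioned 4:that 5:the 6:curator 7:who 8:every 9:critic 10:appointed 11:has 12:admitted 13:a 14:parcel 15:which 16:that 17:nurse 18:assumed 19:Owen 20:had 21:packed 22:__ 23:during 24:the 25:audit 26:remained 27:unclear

The gap at 22 is the object of "packed", inside a relative clause.
The relative pronoun is "which" (word 15); it is bound by the head noun immediately before it.
Its filler is the head noun "parcel", at word 14.

14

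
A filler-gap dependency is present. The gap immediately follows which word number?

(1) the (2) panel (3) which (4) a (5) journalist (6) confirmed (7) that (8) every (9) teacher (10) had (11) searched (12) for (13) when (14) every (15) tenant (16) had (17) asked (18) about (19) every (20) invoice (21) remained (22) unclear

The displaced element is "the panel" (word 2).
It is linked across 1 clause boundary (that).
It functions as the object of the preposition "for" of "searched", so the gap sits immediately after word 12 ("for").
Base order: A journalist confirmed that every teacher had searched for the panel when every tenant had asked about every invoice.

12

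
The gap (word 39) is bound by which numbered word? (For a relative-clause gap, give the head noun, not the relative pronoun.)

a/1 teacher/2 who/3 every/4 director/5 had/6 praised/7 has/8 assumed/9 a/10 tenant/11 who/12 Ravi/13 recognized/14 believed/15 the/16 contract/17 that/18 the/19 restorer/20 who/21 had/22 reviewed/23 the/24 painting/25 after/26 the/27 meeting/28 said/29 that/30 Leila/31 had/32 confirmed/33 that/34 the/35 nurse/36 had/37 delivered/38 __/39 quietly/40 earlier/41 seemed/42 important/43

17

The gap at 39 is the object of "delivered", inside a relative clause.
The relative pronoun is "that" (word 18); it is bound by the head noun immediately before it.
Its filler is the head noun "contract", at word 17.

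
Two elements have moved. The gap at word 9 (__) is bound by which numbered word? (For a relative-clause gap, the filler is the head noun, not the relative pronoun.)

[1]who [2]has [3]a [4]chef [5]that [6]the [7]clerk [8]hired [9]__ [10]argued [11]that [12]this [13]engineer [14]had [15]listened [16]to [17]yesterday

The marked gap is inside the relative clause, the direct object of "hired".
Its filler is the head noun "chef" (via "that"), at word 4.
(The other dependency links word 1 to a gap after word 16.)

4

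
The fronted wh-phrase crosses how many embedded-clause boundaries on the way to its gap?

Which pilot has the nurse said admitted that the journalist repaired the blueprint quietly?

"which pilot" is extracted from the subject of "admitted".
Boundaries crossed, outermost first: [Ø] — 1 in total.

1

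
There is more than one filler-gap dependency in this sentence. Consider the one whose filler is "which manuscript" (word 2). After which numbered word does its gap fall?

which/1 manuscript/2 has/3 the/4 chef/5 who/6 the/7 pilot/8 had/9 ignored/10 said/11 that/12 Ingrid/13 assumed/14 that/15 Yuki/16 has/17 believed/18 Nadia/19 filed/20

The displaced element is "which manuscript" (word 2).
It is linked across 3 clause boundaries (that → that → Ø).
It functions as the direct object of "filed", so the gap sits immediately after word 20 ("filed").
Base order: The chef who the pilot had ignored has said that Ingrid assumed that Yuki has believed Nadia filed which manuscript.

20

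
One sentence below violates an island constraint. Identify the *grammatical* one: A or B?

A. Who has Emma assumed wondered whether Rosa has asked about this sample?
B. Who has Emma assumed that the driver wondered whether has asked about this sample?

In B, the wh-phrase is extracted from inside a wh-island (introduced by "whether"), which blocks movement.
In A, the extraction path crosses only that-complement boundaries, which are transparent.
So A is grammatical.

A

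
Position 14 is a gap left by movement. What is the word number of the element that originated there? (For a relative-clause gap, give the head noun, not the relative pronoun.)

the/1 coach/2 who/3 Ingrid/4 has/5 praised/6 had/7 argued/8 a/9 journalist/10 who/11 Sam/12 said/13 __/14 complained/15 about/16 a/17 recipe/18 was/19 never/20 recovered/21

10

The gap at 14 is the subject of "complained", inside a relative clause.
The relative pronoun is "who" (word 11); it is bound by the head noun immediately before it.
Its filler is the head noun "journalist", at word 10.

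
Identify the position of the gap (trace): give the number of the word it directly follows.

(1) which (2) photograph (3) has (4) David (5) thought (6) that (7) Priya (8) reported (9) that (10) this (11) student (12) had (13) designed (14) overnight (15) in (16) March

The displaced element is "which photograph" (word 2).
It is linked across 2 clause boundaries (that → that).
It functions as the direct object of "designed", so the gap sits immediately after word 13 ("designed").
Base order: David has thought that Priya reported that this student had designed which photograph overnight in March.

13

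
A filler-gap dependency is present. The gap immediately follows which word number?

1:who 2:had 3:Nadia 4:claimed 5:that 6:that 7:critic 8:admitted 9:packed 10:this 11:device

The displaced element is "who" (word 1).
It is linked across 2 clause boundaries (that → Ø).
It functions as the subject of "packed", so the gap sits immediately after word 8 ("admitted").
Base order: Nadia had claimed that that critic admitted that who packed this device.

8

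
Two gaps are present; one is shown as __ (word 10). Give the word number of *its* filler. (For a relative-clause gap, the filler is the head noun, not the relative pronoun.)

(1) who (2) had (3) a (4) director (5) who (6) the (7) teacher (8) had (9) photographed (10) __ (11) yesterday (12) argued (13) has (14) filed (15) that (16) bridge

The marked gap is inside the relative clause, the direct object of "photographed".
Its filler is the head noun "director" (via "who"), at word 4.
(The other dependency links word 1 to a gap after word 12.)

4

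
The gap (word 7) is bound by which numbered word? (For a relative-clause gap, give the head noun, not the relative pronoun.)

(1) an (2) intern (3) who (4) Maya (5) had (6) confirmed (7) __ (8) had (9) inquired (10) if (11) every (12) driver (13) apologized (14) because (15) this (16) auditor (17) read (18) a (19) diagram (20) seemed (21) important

The gap at 7 is the subject of "inquired", inside a relative clause.
The relative pronoun is "who" (word 3); it is bound by the head noun immediately before it.
Its filler is the head noun "intern", at word 2.

2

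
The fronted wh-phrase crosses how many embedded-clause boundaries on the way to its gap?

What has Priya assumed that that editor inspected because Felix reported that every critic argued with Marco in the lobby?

1

"what" is extracted from the object of "inspected".
Boundaries crossed, outermost first: [that] — 1 in total.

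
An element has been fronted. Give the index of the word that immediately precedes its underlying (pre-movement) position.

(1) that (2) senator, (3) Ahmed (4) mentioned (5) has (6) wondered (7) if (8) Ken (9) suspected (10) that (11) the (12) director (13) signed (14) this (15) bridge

The displaced element is "that senator" (word 2).
It is linked across 1 clause boundary (Ø).
It functions as the subject of "wondered", so the gap sits immediately after word 4 ("mentioned").
Base order: Ahmed mentioned that that senator has wondered if Ken suspected that the director signed this bridge.

4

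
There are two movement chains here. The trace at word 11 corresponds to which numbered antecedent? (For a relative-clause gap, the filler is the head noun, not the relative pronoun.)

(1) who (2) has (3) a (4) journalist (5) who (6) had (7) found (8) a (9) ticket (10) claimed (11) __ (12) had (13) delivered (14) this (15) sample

1

The marked gap is the subject of "delivered".
Its filler is the fronted wh-phrase "who", at word 1.
(The other dependency links word 4 to a gap after word 5.)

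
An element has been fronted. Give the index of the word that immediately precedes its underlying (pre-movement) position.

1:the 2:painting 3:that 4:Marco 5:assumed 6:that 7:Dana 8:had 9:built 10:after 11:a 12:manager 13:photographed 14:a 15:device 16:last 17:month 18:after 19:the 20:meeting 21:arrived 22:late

The displaced element is "the painting" (word 2).
It is linked across 1 clause boundary (that).
It functions as the direct object of "built", so the gap sits immediately after word 9 ("built").
Base order: Marco assumed that Dana had built the painting after a manager photographed a device last month after the meeting.

9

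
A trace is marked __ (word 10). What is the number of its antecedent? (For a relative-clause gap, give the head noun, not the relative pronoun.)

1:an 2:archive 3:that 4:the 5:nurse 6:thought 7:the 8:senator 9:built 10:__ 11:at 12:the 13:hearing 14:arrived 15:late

2

The gap at 10 is the object of "built", inside a relative clause.
The relative pronoun is "that" (word 3); it is bound by the head noun immediately before it.
Its filler is the head noun "archive", at word 2.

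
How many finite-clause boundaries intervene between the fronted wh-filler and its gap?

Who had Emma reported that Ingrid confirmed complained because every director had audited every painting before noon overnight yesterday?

"who" is extracted from the subject of "complained".
Boundaries crossed, outermost first: [that], [Ø] — 2 in total.

2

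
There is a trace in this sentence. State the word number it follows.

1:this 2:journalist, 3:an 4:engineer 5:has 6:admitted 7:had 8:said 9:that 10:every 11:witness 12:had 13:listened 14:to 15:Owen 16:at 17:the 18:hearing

6

The displaced element is "this journalist" (word 2).
It is linked across 1 clause boundary (Ø).
It functions as the subject of "said", so the gap sits immediately after word 6 ("admitted").
Base order: An engineer has admitted this journalist had said that every witness had listened to Owen at the hearing.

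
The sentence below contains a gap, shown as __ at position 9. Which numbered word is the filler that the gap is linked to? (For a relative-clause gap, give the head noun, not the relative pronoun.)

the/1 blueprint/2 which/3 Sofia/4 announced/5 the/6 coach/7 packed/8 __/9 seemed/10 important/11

2

The gap at 9 is the object of "packed", inside a relative clause.
The relative pronoun is "which" (word 3); it is bound by the head noun immediately before it.
Its filler is the head noun "blueprint", at word 2.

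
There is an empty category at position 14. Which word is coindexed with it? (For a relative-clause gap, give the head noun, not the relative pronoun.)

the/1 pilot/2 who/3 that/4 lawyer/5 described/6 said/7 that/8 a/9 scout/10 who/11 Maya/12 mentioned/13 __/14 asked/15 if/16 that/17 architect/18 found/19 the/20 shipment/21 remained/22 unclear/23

The gap at 14 is the subject of "asked", inside a relative clause.
The relative pronoun is "who" (word 11); it is bound by the head noun immediately before it.
Its filler is the head noun "scout", at word 10.

10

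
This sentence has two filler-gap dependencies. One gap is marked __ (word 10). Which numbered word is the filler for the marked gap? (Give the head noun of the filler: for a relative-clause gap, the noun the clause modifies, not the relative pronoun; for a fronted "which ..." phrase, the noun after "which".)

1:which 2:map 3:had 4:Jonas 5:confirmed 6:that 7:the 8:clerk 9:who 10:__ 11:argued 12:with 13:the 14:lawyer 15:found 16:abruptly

8

The marked gap is inside the relative clause, the subject of "argued".
Its filler is the head noun "clerk" (via "who"), at word 8.
(The other dependency links word 2 to a gap after word 15.)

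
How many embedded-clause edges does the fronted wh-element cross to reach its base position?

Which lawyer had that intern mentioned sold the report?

1

"which lawyer" is extracted from the subject of "sold".
Boundaries crossed, outermost first: [Ø] — 1 in total.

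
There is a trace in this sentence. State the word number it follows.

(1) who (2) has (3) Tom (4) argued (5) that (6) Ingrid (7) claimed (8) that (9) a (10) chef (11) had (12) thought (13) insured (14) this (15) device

The displaced element is "who" (word 1).
It is linked across 3 clause boundaries (that → that → Ø).
It functions as the subject of "insured", so the gap sits immediately after word 12 ("thought").
Base order: Tom has argued that Ingrid claimed that a chef had thought who insured this device.

12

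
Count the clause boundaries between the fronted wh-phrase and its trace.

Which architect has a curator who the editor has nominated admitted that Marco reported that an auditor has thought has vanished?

"which architect" is extracted from the subject of "vanished".
Boundaries crossed, outermost first: [that], [that], [Ø] — 3 in total.

3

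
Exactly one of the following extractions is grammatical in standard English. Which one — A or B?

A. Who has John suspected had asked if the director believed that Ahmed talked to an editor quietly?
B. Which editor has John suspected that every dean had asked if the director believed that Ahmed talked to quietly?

A

In B, the wh-phrase is extracted from inside a wh-island (introduced by "if"), which blocks movement.
In A, the extraction path crosses only that-complement boundaries, which are transparent.
So A is grammatical.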